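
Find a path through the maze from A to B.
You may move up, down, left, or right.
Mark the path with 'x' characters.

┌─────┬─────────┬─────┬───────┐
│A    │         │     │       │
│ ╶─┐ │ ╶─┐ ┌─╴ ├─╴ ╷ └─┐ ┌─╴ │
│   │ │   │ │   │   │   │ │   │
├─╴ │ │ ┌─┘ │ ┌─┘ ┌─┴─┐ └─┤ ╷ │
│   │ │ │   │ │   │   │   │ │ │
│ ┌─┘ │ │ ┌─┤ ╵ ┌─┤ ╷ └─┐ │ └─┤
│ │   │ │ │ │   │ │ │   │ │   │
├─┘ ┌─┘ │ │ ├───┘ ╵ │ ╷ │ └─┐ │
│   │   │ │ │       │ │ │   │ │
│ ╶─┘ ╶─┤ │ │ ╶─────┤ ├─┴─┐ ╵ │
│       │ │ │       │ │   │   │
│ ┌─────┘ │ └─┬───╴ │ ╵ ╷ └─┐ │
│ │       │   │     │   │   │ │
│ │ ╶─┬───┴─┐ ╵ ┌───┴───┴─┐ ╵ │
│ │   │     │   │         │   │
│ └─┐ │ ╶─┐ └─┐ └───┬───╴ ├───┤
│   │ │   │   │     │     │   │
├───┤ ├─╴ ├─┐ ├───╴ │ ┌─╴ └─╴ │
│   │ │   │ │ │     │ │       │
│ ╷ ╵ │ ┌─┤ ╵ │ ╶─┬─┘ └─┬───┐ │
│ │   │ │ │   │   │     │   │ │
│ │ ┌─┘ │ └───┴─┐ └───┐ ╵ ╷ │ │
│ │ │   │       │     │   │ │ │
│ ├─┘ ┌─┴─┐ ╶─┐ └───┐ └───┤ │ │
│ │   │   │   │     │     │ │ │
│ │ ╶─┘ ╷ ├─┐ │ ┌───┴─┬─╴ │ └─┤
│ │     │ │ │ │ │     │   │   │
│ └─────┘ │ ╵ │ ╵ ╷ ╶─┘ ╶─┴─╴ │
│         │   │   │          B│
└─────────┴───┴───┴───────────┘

Finding the shortest path through the maze:
Path length: 88 steps
Directions: right → right → down → down → down → left → down → left → down → right → right → up → right → up → up → up → up → right → right → right → right → down → left → down → down → right → up → right → up → right → up → right → down → right → down → right → down → down → right → down → right → down → down → left → up → left → up → left → down → left → up → up → up → up → left → down → down → left → left → left → down → right → right → right → down → left → left → down → down → right → right → down → left → left → down → right → down → right → right → down → right → right → down → left → down → right → right → right

Solution:

┌─────┬─────────┬─────┬───────┐
│A x x│x x x x x│  x x│       │
│ ╶─┐ │ ╶─┐ ┌─╴ ├─╴ ╷ └─┐ ┌─╴ │
│   │x│x  │ │x x│x x│x x│ │   │
├─╴ │ │ ┌─┘ │ ┌─┘ ┌─┴─┐ └─┤ ╷ │
│   │x│x│   │x│x x│x x│x x│ │ │
│ ┌─┘ │ │ ┌─┤ ╵ ┌─┤ ╷ └─┐ │ └─┤
│ │x x│x│ │ │x x│ │x│x  │x│   │
├─┘ ┌─┘ │ │ ├───┘ ╵ │ ╷ │ └─┐ │
│x x│x x│ │ │x x x x│x│ │x x│ │
│ ╶─┘ ╶─┤ │ │ ╶─────┤ ├─┴─┐ ╵ │
│x x x  │ │ │x x x x│x│x x│x x│
│ ┌─────┘ │ └─┬───╴ │ ╵ ╷ └─┐ │
│ │       │   │x x x│x x│x x│x│
│ │ ╶─┬───┴─┐ ╵ ┌───┴───┴─┐ ╵ │
│ │   │     │  x│         │x x│
│ └─┐ │ ╶─┐ └─┐ └───┬───╴ ├───┤
│   │ │   │   │x x x│     │   │
├───┤ ├─╴ ├─┐ ├───╴ │ ┌─╴ └─╴ │
│   │ │   │ │ │x x x│ │       │
│ ╷ ╵ │ ┌─┤ ╵ │ ╶─┬─┘ └─┬───┐ │
│ │   │ │ │   │x x│     │   │ │
│ │ ┌─┘ │ └───┴─┐ └───┐ ╵ ╷ │ │
│ │ │   │       │x x x│   │ │ │
│ ├─┘ ┌─┴─┐ ╶─┐ └───┐ └───┤ │ │
│ │   │   │   │     │x x x│ │ │
│ │ ╶─┘ ╷ ├─┐ │ ┌───┴─┬─╴ │ └─┤
│ │     │ │ │ │ │     │x x│   │
│ └─────┘ │ ╵ │ ╵ ╷ ╶─┘ ╶─┴─╴ │
│         │   │   │    x x x B│
└─────────┴───┴───┴───────────┘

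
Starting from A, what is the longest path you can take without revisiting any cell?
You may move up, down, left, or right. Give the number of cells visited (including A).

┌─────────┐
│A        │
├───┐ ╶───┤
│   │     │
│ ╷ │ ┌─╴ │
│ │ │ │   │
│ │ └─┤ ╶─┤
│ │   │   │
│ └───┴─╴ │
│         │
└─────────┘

Finding longest simple path using DFS:
Start: (0, 0)
Longest path visits 22 cells
Path: A → right → right → down → right → right → down → left → down → right → down → left → left → left → left → up → up → up → right → down → down → right

Solution:

┌─────────┐
│A → ↓    │
├───┐ ╶───┤
│↱ ↓│↳ → ↓│
│ ╷ │ ┌─╴ │
│↑│↓│ │↓ ↲│
│ │ └─┤ ╶─┤
│↑│↳ B│↳ ↓│
│ └───┴─╴ │
│↑ ← ← ← ↲│
└─────────┘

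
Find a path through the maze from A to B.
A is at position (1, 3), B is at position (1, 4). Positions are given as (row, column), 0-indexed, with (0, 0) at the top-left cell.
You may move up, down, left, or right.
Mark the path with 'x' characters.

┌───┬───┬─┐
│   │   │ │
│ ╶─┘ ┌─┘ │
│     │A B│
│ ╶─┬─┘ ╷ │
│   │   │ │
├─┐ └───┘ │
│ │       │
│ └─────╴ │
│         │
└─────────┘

Finding the shortest path from (1, 3) to (1, 4):
Path length: 1 steps
Directions: right

Solution:

┌───┬───┬─┐
│   │   │ │
│ ╶─┘ ┌─┘ │
│     │A B│
│ ╶─┬─┘ ╷ │
│   │   │ │
├─┐ └───┘ │
│ │       │
│ └─────╴ │
│         │
└─────────┘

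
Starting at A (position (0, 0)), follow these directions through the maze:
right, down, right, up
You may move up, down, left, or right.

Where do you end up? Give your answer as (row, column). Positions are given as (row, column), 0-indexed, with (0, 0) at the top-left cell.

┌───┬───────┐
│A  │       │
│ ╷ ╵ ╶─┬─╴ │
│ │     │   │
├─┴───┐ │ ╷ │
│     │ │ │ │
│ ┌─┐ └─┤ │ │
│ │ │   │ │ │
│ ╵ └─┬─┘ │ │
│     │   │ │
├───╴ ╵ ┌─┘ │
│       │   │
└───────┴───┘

Following directions step by step:
Start: (0, 0)
  right: (0, 0) → (0, 1)
  down: (0, 1) → (1, 1)
  right: (1, 1) → (1, 2)
  up: (1, 2) → (0, 2)
Final position: (0, 2)

Path taken:

┌───┬───────┐
│A ↓│B      │
│ ╷ ╵ ╶─┬─╴ │
│ │↳ ↑  │   │
├─┴───┐ │ ╷ │
│     │ │ │ │
│ ┌─┐ └─┤ │ │
│ │ │   │ │ │
│ ╵ └─┬─┘ │ │
│     │   │ │
├───╴ ╵ ┌─┘ │
│       │   │
└───────┴───┘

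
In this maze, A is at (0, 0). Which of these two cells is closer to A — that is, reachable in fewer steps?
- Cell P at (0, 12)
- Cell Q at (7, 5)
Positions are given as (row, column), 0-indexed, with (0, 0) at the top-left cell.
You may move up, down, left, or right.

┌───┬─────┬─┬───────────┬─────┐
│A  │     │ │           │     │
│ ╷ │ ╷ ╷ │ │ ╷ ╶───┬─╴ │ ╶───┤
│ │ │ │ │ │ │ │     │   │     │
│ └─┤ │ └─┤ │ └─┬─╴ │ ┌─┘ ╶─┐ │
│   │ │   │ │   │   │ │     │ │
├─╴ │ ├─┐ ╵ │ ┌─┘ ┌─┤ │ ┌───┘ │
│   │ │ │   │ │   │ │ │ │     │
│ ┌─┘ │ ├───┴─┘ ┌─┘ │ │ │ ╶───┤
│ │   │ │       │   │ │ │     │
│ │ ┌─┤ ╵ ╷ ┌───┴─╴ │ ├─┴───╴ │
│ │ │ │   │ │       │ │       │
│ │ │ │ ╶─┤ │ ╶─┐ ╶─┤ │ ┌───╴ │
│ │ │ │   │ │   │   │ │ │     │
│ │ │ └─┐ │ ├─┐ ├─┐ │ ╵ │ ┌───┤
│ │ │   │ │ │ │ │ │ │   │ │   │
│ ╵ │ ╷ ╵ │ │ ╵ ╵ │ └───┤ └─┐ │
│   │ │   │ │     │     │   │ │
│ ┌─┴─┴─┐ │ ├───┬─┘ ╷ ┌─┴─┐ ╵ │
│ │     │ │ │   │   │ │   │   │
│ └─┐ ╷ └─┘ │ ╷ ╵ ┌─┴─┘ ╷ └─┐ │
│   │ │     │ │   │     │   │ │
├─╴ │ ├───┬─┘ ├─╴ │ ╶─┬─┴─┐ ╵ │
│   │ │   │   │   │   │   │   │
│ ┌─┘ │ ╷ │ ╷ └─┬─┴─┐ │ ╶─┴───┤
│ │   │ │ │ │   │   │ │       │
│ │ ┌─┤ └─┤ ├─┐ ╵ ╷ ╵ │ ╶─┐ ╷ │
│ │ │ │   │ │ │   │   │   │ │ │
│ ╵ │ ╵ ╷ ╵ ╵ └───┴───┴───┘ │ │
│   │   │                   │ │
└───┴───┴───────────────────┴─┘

Shortest path A → P at (0, 12): 74 steps
Shortest path A → Q at (7, 5): 32 steps

Q is closer (32 steps vs 74 steps).

Path to P:

┌───┬─────┬─┬───────────┬─────┐
│A  │     │ │  ↱ → → → ↓│P    │
│ ╷ │ ╷ ╷ │ │ ╷ ╶───┬─╴ │ ╶───┤
│↓│ │ │ │ │ │ │↑ ← ↰│↓ ↲│↑ ← ↰│
│ └─┤ │ └─┤ │ └─┬─╴ │ ┌─┘ ╶─┐ │
│↳ ↓│ │   │ │   │↱ ↑│↓│     │↑│
├─╴ │ ├─┐ ╵ │ ┌─┘ ┌─┤ │ ┌───┘ │
│↓ ↲│ │ │   │ │↱ ↑│ │↓│ │↱ → ↑│
│ ┌─┘ │ ├───┴─┘ ┌─┘ │ │ │ ╶───┤
│↓│   │ │  ↱ → ↑│   │↓│ │↑ ← ↰│
│ │ ┌─┤ ╵ ╷ ┌───┴─╴ │ ├─┴───╴ │
│↓│ │ │   │↑│       │↓│↱ → → ↑│
│ │ │ │ ╶─┤ │ ╶─┐ ╶─┤ │ ┌───╴ │
│↓│ │ │   │↑│   │   │↓│↑│     │
│ │ │ └─┐ │ ├─┐ ├─┐ │ ╵ │ ┌───┤
│↓│ │   │ │↑│ │ │ │ │↳ ↑│ │   │
│ ╵ │ ╷ ╵ │ │ ╵ ╵ │ └───┤ └─┐ │
│↓  │ │   │↑│     │     │   │ │
│ ┌─┴─┴─┐ │ ├───┬─┘ ╷ ┌─┴─┐ ╵ │
│↓│  ↱ ↓│ │↑│   │   │ │   │   │
│ └─┐ ╷ └─┘ │ ╷ ╵ ┌─┴─┘ ╷ └─┐ │
│↳ ↓│↑│↳ → ↑│ │   │     │   │ │
├─╴ │ ├───┬─┘ ├─╴ │ ╶─┬─┴─┐ ╵ │
│↓ ↲│↑│   │   │   │   │   │   │
│ ┌─┘ │ ╷ │ ╷ └─┬─┴─┐ │ ╶─┴───┤
│↓│↱ ↑│ │ │ │   │   │ │       │
│ │ ┌─┤ └─┤ ├─┐ ╵ ╷ ╵ │ ╶─┐ ╷ │
│↓│↑│ │   │ │ │   │   │   │ │ │
│ ╵ │ ╵ ╷ ╵ ╵ └───┴───┴───┘ │ │
│↳ ↑│   │                   │ │
└───┴───┴───────────────────┴─┘

Path to Q:

┌───┬─────┬─┬───────────┬─────┐
│A  │     │ │           │     │
│ ╷ │ ╷ ╷ │ │ ╷ ╶───┬─╴ │ ╶───┤
│↓│ │ │ │ │ │ │     │   │     │
│ └─┤ │ └─┤ │ └─┬─╴ │ ┌─┘ ╶─┐ │
│↳ ↓│ │   │ │   │   │ │     │ │
├─╴ │ ├─┐ ╵ │ ┌─┘ ┌─┤ │ ┌───┘ │
│↓ ↲│ │ │   │ │   │ │ │ │     │
│ ┌─┘ │ ├───┴─┘ ┌─┘ │ │ │ ╶───┤
│↓│   │ │       │   │ │ │     │
│ │ ┌─┤ ╵ ╷ ┌───┴─╴ │ ├─┴───╴ │
│↓│ │ │   │ │       │ │       │
│ │ │ │ ╶─┤ │ ╶─┐ ╶─┤ │ ┌───╴ │
│↓│ │ │   │ │   │   │ │ │     │
│ │ │ └─┐ │ ├─┐ ├─┐ │ ╵ │ ┌───┤
│↓│ │   │ │Q│ │ │ │ │   │ │   │
│ ╵ │ ╷ ╵ │ │ ╵ ╵ │ └───┤ └─┐ │
│↓  │ │   │↑│     │     │   │ │
│ ┌─┴─┴─┐ │ ├───┬─┘ ╷ ┌─┴─┐ ╵ │
│↓│  ↱ ↓│ │↑│   │   │ │   │   │
│ └─┐ ╷ └─┘ │ ╷ ╵ ┌─┴─┘ ╷ └─┐ │
│↳ ↓│↑│↳ → ↑│ │   │     │   │ │
├─╴ │ ├───┬─┘ ├─╴ │ ╶─┬─┴─┐ ╵ │
│↓ ↲│↑│   │   │   │   │   │   │
│ ┌─┘ │ ╷ │ ╷ └─┬─┴─┐ │ ╶─┴───┤
│↓│↱ ↑│ │ │ │   │   │ │       │
│ │ ┌─┤ └─┤ ├─┐ ╵ ╷ ╵ │ ╶─┐ ╷ │
│↓│↑│ │   │ │ │   │   │   │ │ │
│ ╵ │ ╵ ╷ ╵ ╵ └───┴───┴───┘ │ │
│↳ ↑│   │                   │ │
└───┴───┴───────────────────┴─┘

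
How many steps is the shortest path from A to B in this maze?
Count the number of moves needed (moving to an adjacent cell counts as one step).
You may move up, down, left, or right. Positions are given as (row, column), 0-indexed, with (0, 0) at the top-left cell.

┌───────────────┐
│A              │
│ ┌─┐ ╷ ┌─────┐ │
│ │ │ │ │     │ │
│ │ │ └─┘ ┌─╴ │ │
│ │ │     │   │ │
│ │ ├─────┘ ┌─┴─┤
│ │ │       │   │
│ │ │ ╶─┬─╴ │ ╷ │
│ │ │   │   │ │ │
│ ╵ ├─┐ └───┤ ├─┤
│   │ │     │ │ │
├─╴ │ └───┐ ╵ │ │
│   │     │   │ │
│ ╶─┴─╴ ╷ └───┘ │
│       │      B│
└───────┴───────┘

Using BFS to find shortest path:
Start: (0, 0), End: (7, 7)
Path found:
(0,0) → (1,0) → (2,0) → (3,0) → (4,0) → (5,0) → (5,1) → (6,1) → (6,0) → (7,0) → (7,1) → (7,2) → (7,3) → (6,3) → (6,4) → (7,4) → (7,5) → (7,6) → (7,7)
Number of steps: 18

Solution:

┌───────────────┐
│A              │
│ ┌─┐ ╷ ┌─────┐ │
│↓│ │ │ │     │ │
│ │ │ └─┘ ┌─╴ │ │
│↓│ │     │   │ │
│ │ ├─────┘ ┌─┴─┤
│↓│ │       │   │
│ │ │ ╶─┬─╴ │ ╷ │
│↓│ │   │   │ │ │
│ ╵ ├─┐ └───┤ ├─┤
│↳ ↓│ │     │ │ │
├─╴ │ └───┐ ╵ │ │
│↓ ↲│  ↱ ↓│   │ │
│ ╶─┴─╴ ╷ └───┘ │
│↳ → → ↑│↳ → → B│
└───────┴───────┘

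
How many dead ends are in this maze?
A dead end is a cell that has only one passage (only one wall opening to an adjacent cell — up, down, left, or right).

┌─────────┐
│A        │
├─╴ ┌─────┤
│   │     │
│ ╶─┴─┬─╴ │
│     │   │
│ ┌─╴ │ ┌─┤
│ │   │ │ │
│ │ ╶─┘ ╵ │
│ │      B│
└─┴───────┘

Checking each cell for number of passages:

Dead ends found at positions:
  (0, 0)
  (0, 4)
  (1, 2)
  (3, 4)
  (4, 0)
Total dead ends: 5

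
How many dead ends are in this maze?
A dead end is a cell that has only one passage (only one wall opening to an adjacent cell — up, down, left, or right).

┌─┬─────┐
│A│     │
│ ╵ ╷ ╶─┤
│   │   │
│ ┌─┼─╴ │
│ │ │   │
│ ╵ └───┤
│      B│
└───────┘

Checking each cell for number of passages:

Dead ends found at positions:
  (0, 0)
  (0, 3)
  (2, 1)
  (2, 2)
  (3, 3)
Total dead ends: 5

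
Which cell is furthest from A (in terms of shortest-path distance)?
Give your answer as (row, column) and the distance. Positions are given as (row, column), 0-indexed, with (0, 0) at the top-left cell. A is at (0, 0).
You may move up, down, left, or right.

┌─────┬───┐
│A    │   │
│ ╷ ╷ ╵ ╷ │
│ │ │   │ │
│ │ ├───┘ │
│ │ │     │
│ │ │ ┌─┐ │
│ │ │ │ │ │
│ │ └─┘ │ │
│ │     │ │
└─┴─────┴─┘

Computing BFS distances from A to all cells:
Furthest cell: (3, 2)
Distance: 11 steps

Path from A to the furthest cell:

┌─────┬───┐
│A → ↓│↱ ↓│
│ ╷ ╷ ╵ ╷ │
│ │ │↳ ↑│↓│
│ │ ├───┘ │
│ │ │↓ ← ↲│
│ │ │ ┌─┐ │
│ │ │B│ │ │
│ │ └─┘ │ │
│ │     │ │
└─┴─────┴─┘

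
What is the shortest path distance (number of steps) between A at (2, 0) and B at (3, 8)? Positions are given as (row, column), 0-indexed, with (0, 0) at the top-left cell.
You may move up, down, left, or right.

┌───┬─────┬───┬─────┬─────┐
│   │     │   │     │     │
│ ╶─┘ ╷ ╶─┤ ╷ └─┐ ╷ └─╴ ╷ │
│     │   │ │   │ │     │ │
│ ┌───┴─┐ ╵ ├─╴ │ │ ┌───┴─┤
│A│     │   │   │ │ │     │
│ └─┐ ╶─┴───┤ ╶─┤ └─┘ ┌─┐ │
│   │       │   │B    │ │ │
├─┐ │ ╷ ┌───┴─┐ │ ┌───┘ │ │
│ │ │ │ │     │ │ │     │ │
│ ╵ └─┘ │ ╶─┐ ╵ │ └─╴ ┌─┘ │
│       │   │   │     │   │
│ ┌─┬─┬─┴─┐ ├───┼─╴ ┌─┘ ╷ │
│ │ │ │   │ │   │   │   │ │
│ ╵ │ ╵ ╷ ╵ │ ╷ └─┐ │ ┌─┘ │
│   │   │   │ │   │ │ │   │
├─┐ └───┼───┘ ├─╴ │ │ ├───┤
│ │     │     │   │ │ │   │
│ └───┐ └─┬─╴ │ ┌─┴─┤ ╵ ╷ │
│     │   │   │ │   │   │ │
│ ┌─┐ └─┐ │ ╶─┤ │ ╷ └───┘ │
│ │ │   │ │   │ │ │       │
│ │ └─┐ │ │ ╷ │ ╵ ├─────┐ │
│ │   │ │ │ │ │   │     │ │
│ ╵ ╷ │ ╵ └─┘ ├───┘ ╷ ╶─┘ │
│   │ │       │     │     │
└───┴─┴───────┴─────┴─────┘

Finding path from (2, 0) to (3, 8):
Path: (2,0) → (3,0) → (3,1) → (4,1) → (5,1) → (5,0) → (6,0) → (7,0) → (7,1) → (8,1) → (8,2) → (8,3) → (9,3) → (9,4) → (10,4) → (11,4) → (12,4) → (12,5) → (12,6) → (11,6) → (10,6) → (10,5) → (9,5) → (9,6) → (8,6) → (7,6) → (6,6) → (6,7) → (7,7) → (7,8) → (8,8) → (8,7) → (9,7) → (10,7) → (11,7) → (11,8) → (10,8) → (9,8) → (9,9) → (10,9) → (10,10) → (10,11) → (10,12) → (9,12) → (8,12) → (8,11) → (9,11) → (9,10) → (8,10) → (7,10) → (6,10) → (6,11) → (5,11) → (5,12) → (4,12) → (3,12) → (2,12) → (2,11) → (2,10) → (3,10) → (3,9) → (3,8)
Distance: 61 steps

Solution:

┌───┬─────┬───┬─────┬─────┐
│   │     │   │     │     │
│ ╶─┘ ╷ ╶─┤ ╷ └─┐ ╷ └─╴ ╷ │
│     │   │ │   │ │     │ │
│ ┌───┴─┐ ╵ ├─╴ │ │ ┌───┴─┤
│A│     │   │   │ │ │↓ ← ↰│
│ └─┐ ╶─┴───┤ ╶─┤ └─┘ ┌─┐ │
│↳ ↓│       │   │B ← ↲│ │↑│
├─┐ │ ╷ ┌───┴─┐ │ ┌───┘ │ │
│ │↓│ │ │     │ │ │     │↑│
│ ╵ └─┘ │ ╶─┐ ╵ │ └─╴ ┌─┘ │
│↓ ↲    │   │   │     │↱ ↑│
│ ┌─┬─┬─┴─┐ ├───┼─╴ ┌─┘ ╷ │
│↓│ │ │   │ │↱ ↓│   │↱ ↑│ │
│ ╵ │ ╵ ╷ ╵ │ ╷ └─┐ │ ┌─┘ │
│↳ ↓│   │   │↑│↳ ↓│ │↑│   │
├─┐ └───┼───┘ ├─╴ │ │ ├───┤
│ │↳ → ↓│    ↑│↓ ↲│ │↑│↓ ↰│
│ └───┐ └─┬─╴ │ ┌─┴─┤ ╵ ╷ │
│     │↳ ↓│↱ ↑│↓│↱ ↓│↑ ↲│↑│
│ ┌─┐ └─┐ │ ╶─┤ │ ╷ └───┘ │
│ │ │   │↓│↑ ↰│↓│↑│↳ → → ↑│
│ │ └─┐ │ │ ╷ │ ╵ ├─────┐ │
│ │   │ │↓│ │↑│↳ ↑│     │ │
│ ╵ ╷ │ ╵ └─┘ ├───┘ ╷ ╶─┘ │
│   │ │  ↳ → ↑│     │     │
└───┴─┴───────┴─────┴─────┘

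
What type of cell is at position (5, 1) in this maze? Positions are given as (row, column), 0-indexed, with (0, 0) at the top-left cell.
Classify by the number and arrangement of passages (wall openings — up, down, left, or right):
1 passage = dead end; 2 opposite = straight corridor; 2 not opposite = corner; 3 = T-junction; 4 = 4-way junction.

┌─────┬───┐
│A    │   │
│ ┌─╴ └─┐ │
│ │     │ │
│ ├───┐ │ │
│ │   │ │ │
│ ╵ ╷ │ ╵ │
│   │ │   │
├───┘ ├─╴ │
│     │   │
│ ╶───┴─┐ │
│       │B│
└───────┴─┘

Checking cell at (5, 1):
Number of passages: 2
Cell type: straight corridor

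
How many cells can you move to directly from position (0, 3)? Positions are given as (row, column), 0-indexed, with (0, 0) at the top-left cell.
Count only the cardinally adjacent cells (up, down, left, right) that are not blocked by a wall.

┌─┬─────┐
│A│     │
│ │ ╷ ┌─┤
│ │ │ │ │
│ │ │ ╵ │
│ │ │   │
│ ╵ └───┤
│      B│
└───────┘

Checking passable neighbors of (0, 3):
Neighbors: (0, 2)
Count: 1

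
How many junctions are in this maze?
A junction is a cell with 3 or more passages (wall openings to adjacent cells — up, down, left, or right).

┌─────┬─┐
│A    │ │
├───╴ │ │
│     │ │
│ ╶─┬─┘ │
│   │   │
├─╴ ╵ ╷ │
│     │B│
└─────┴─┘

Checking each cell for number of passages:

Junctions found (3+ passages):
  (2, 3): 3 passages
  (3, 1): 3 passages
Total junctions: 2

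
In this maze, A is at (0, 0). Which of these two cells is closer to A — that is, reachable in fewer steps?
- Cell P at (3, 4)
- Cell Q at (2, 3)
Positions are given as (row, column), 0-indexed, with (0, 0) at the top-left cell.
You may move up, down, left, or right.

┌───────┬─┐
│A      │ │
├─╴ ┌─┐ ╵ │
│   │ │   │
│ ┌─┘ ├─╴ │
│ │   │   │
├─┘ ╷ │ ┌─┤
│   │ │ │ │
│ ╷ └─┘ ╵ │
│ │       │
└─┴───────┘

Shortest path A → P at (3, 4): 11 steps
Shortest path A → Q at (2, 3): 7 steps

Q is closer (7 steps vs 11 steps).

Path to P:

┌───────┬─┐
│A → → ↓│ │
├─╴ ┌─┐ ╵ │
│   │ │↳ ↓│
│ ┌─┘ ├─╴ │
│ │   │↓ ↲│
├─┘ ╷ │ ┌─┤
│   │ │↓│P│
│ ╷ └─┘ ╵ │
│ │    ↳ ↑│
└─┴───────┘

Path to Q:

┌───────┬─┐
│A → → ↓│ │
├─╴ ┌─┐ ╵ │
│   │ │↳ ↓│
│ ┌─┘ ├─╴ │
│ │   │Q ↲│
├─┘ ╷ │ ┌─┤
│   │ │ │ │
│ ╷ └─┘ ╵ │
│ │       │
└─┴───────┘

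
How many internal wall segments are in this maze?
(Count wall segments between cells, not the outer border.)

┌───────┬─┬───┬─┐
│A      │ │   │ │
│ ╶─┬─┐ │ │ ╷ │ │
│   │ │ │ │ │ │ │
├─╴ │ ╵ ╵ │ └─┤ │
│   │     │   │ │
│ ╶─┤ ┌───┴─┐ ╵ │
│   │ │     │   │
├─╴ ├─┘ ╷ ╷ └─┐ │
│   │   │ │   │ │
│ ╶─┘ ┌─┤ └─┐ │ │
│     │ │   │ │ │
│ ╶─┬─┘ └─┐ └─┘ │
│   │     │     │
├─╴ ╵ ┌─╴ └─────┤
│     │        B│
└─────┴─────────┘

Counting internal wall segments:
Total internal walls: 49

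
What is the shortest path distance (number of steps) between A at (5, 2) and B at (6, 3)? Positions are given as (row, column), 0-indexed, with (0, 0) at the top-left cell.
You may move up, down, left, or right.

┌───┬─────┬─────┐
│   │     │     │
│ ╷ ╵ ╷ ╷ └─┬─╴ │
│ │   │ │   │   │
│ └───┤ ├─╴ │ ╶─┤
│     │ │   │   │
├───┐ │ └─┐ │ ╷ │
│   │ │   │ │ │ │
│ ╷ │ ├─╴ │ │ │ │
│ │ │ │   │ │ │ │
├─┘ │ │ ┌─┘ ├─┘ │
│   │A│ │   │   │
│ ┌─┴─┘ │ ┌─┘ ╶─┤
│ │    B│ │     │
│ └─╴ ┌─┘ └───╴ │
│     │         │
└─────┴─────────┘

Finding path from (5, 2) to (6, 3):
Path: (5,2) → (4,2) → (3,2) → (2,2) → (2,1) → (2,0) → (1,0) → (0,0) → (0,1) → (1,1) → (1,2) → (0,2) → (0,3) → (1,3) → (2,3) → (3,3) → (3,4) → (4,4) → (4,3) → (5,3) → (6,3)
Distance: 20 steps

Solution:

┌───┬─────┬─────┐
│↱ ↓│↱ ↓  │     │
│ ╷ ╵ ╷ ╷ └─┬─╴ │
│↑│↳ ↑│↓│   │   │
│ └───┤ ├─╴ │ ╶─┤
│↑ ← ↰│↓│   │   │
├───┐ │ └─┐ │ ╷ │
│   │↑│↳ ↓│ │ │ │
│ ╷ │ ├─╴ │ │ │ │
│ │ │↑│↓ ↲│ │ │ │
├─┘ │ │ ┌─┘ ├─┘ │
│   │A│↓│   │   │
│ ┌─┴─┘ │ ┌─┘ ╶─┤
│ │    B│ │     │
│ └─╴ ┌─┘ └───╴ │
│     │         │
└─────┴─────────┘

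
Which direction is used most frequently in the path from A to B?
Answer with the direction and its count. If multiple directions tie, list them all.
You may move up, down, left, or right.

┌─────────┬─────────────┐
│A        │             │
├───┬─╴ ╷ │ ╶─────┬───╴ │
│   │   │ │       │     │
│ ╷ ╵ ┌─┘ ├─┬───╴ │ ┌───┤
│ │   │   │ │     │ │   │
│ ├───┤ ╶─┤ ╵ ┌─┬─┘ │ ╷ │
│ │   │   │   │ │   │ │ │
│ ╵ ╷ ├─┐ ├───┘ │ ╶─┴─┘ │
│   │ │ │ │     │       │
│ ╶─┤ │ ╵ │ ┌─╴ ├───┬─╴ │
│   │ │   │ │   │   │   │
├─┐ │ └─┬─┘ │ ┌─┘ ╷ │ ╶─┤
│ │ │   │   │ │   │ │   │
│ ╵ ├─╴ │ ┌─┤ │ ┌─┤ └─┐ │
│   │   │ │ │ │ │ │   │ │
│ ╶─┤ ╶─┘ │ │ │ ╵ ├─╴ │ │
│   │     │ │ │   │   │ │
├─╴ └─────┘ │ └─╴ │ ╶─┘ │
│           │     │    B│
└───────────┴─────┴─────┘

Directions: right, right, right, down, left, down, left, up, left, down, down, down, right, up, right, down, down, down, right, down, left, down, right, right, up, up, right, up, up, right, right, down, left, down, down, down, down, right, right, up, left, up, up, right, up, right, down, down, right, down, left, down, right, right
Counts: {'right': 18, 'down': 19, 'left': 7, 'up': 10}
Most common: down (19 times)

Solution:

┌─────────┬─────────────┐
│A → → ↓  │             │
├───┬─╴ ╷ │ ╶─────┬───╴ │
│↓ ↰│↓ ↲│ │       │     │
│ ╷ ╵ ┌─┘ ├─┬───╴ │ ┌───┤
│↓│↑ ↲│   │ │     │ │   │
│ ├───┤ ╶─┤ ╵ ┌─┬─┘ │ ╷ │
│↓│↱ ↓│   │   │ │   │ │ │
│ ╵ ╷ ├─┐ ├───┘ │ ╶─┴─┘ │
│↳ ↑│↓│ │ │↱ → ↓│       │
│ ╶─┤ │ ╵ │ ┌─╴ ├───┬─╴ │
│   │↓│   │↑│↓ ↲│↱ ↓│   │
├─┐ │ └─┬─┘ │ ┌─┘ ╷ │ ╶─┤
│ │ │↳ ↓│↱ ↑│↓│↱ ↑│↓│   │
│ ╵ ├─╴ │ ┌─┤ │ ┌─┤ └─┐ │
│   │↓ ↲│↑│ │↓│↑│ │↳ ↓│ │
│ ╶─┤ ╶─┘ │ │ │ ╵ ├─╴ │ │
│   │↳ → ↑│ │↓│↑ ↰│↓ ↲│ │
├─╴ └─────┘ │ └─╴ │ ╶─┘ │
│           │↳ → ↑│↳ → B│
└───────────┴─────┴─────┘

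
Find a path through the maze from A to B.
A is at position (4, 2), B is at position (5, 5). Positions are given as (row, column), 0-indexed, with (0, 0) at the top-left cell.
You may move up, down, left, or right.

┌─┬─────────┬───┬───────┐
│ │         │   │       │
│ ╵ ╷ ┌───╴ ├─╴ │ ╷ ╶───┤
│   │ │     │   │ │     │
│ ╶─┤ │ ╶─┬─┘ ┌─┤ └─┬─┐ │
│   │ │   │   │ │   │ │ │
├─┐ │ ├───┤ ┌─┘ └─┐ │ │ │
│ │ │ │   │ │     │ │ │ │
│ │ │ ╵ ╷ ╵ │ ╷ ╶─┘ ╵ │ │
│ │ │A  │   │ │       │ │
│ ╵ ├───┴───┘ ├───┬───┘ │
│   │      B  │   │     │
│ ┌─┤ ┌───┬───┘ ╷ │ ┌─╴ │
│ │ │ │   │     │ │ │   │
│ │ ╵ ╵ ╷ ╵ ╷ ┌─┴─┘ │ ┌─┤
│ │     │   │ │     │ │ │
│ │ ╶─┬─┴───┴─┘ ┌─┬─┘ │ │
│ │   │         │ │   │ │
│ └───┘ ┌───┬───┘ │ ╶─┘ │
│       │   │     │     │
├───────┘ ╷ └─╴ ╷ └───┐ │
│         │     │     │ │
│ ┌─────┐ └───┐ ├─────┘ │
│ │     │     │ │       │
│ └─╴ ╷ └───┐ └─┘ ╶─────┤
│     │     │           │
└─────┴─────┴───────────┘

Finding the shortest path from (4, 2) to (5, 5):
Path length: 52 steps
Directions: up → up → up → up → left → down → left → down → right → down → down → down → left → down → down → down → down → right → right → right → up → right → right → right → right → up → right → right → up → up → right → right → up → up → up → up → left → left → up → left → down → down → right → down → down → left → left → up → left → down → down → left

Solution:

┌─┬─────────┬───┬───────┐
│ │↓ ↰      │   │↓ ↰    │
│ ╵ ╷ ┌───╴ ├─╴ │ ╷ ╶───┤
│↓ ↲│↑│     │   │↓│↑ ← ↰│
│ ╶─┤ │ ╶─┬─┘ ┌─┤ └─┬─┐ │
│↳ ↓│↑│   │   │ │↳ ↓│ │↑│
├─┐ │ ├───┤ ┌─┘ └─┐ │ │ │
│ │↓│↑│   │ │↓ ↰  │↓│ │↑│
│ │ │ ╵ ╷ ╵ │ ╷ ╶─┘ ╵ │ │
│ │↓│A  │   │↓│↑ ← ↲  │↑│
│ ╵ ├───┴───┘ ├───┬───┘ │
│↓ ↲│      B ↲│   │↱ → ↑│
│ ┌─┤ ┌───┬───┘ ╷ │ ┌─╴ │
│↓│ │ │   │     │ │↑│   │
│ │ ╵ ╵ ╷ ╵ ╷ ┌─┴─┘ │ ┌─┤
│↓│     │   │ │↱ → ↑│ │ │
│ │ ╶─┬─┴───┴─┘ ┌─┬─┘ │ │
│↓│   │↱ → → → ↑│ │   │ │
│ └───┘ ┌───┬───┘ │ ╶─┘ │
│↳ → → ↑│   │     │     │
├───────┘ ╷ └─╴ ╷ └───┐ │
│         │     │     │ │
│ ┌─────┐ └───┐ ├─────┘ │
│ │     │     │ │       │
│ └─╴ ╷ └───┐ └─┘ ╶─────┤
│     │     │           │
└─────┴─────┴───────────┘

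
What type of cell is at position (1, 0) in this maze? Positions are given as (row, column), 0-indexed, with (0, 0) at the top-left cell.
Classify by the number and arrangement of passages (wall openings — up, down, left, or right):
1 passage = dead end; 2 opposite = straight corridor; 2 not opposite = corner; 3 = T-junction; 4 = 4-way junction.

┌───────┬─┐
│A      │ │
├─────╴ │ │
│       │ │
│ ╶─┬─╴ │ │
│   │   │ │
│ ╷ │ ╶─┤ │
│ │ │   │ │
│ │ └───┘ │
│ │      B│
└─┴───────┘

Checking cell at (1, 0):
Number of passages: 2
Cell type: corner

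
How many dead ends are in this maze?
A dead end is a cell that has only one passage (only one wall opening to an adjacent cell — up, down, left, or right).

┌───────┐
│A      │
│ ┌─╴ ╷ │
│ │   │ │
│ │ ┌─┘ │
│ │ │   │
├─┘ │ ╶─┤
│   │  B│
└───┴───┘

Checking each cell for number of passages:

Dead ends found at positions:
  (2, 0)
  (3, 0)
  (3, 3)
Total dead ends: 3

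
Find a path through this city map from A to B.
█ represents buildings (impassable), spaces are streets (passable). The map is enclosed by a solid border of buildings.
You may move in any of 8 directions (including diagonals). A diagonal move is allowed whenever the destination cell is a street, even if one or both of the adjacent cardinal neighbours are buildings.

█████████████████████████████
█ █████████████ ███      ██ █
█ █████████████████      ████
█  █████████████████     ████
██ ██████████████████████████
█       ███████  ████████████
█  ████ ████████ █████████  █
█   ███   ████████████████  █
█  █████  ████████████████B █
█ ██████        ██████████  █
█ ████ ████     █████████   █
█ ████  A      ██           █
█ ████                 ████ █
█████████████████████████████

Finding the shortest path from A to B:
Movement: 8-directional
Path length: 19 steps
Directions: right → right → right → right → right → right → down-right → right → right → right → right → right → right → right → up-right → right → up-right → up-right → up

Solution:

█████████████████████████████
█ █████████████ ███      ██ █
█ █████████████████      ████
█  █████████████████     ████
██ ██████████████████████████
█       ███████  ████████████
█  ████ ████████ █████████  █
█   ███   ████████████████  █
█  █████  ████████████████B █
█ ██████        ██████████↑ █
█ ████ ████     █████████↗  █
█ ████  A→→→→→↘██      →↗   █
█ ████         →→→→→→→↗████ █
█████████████████████████████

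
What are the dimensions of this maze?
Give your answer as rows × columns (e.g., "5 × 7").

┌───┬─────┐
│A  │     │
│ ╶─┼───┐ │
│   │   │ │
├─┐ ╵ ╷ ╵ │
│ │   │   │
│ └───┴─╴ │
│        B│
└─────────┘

Counting the maze dimensions:
Rows (vertical): 4
Columns (horizontal): 5
Dimensions: 4 × 5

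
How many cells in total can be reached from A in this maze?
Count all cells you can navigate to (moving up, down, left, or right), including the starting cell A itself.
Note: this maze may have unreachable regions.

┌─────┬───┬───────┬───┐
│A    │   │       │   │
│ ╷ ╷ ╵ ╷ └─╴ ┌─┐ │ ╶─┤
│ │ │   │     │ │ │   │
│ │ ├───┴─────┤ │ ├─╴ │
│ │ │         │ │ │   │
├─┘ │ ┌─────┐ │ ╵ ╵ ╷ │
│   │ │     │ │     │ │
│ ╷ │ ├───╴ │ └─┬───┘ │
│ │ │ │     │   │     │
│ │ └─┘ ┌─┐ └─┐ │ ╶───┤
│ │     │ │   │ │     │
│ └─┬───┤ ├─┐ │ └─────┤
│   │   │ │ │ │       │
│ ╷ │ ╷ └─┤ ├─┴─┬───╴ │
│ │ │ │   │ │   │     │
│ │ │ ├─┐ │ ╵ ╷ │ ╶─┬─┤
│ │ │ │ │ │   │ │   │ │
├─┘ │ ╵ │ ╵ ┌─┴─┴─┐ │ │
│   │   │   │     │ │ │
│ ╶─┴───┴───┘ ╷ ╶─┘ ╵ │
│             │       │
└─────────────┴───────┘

Using BFS/flood-fill to find all reachable cells from A:
Maze size: 11 × 11 = 121 total cells
21 cell(s) are walled off and cannot be reached from A.
Reachable cells: 100

Reachable region (· marks reachable cells):

┌─────┬───┬───────┬───┐
│A · ·│· ·│· · · ·│· ·│
│ ╷ ╷ ╵ ╷ └─╴ ┌─┐ │ ╶─┤
│·│·│· ·│· · ·│·│·│· ·│
│ │ ├───┴─────┤ │ ├─╴ │
│·│·│· · · · ·│·│·│· ·│
├─┘ │ ┌─────┐ │ ╵ ╵ ╷ │
│· ·│·│· · ·│·│· · ·│·│
│ ╷ │ ├───╴ │ └─┬───┘ │
│·│·│·│· · ·│· ·│· · ·│
│ │ └─┘ ┌─┐ └─┐ │ ╶───┤
│·│· · ·│ │· ·│·│· · ·│
│ └─┬───┤ ├─┐ │ └─────┤
│· ·│   │ │ │·│· · · ·│
│ ╷ │ ╷ └─┤ ├─┴─┬───╴ │
│·│·│ │   │ │   │· · ·│
│ │ │ ├─┐ │ ╵ ╷ │ ╶─┬─┤
│·│·│ │ │ │   │ │· ·│·│
├─┘ │ ╵ │ ╵ ┌─┴─┴─┐ │ │
│· ·│   │   │· · ·│·│·│
│ ╶─┴───┴───┘ ╷ ╶─┘ ╵ │
│· · · · · · ·│· · · ·│
└─────────────┴───────┘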